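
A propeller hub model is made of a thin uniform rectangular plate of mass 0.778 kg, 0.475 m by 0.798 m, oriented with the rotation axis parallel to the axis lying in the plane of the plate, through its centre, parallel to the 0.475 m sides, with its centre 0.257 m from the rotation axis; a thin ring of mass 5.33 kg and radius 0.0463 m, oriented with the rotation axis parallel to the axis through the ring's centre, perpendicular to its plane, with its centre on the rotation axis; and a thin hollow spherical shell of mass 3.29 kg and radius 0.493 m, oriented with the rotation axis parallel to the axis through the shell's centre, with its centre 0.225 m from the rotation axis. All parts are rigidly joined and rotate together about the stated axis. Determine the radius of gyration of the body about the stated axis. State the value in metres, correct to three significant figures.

0.292

Rectangular plate: I_cm = (1/12)Mb² = (1/12)(0.778)(0.798)² = 0.041286 kg·m²; centre at d = 0.257 m, so I = I_cm + Md² gives I = 0.041286 + (0.778)(0.257)² = 0.092672 kg·m².
Thin ring: I_cm = MR² = (5.33)(0.0463)² = 0.011426 kg·m²; axis through the centre, so I = 0.011426 kg·m².
Spherical shell: I_cm = (2/3)MR² = (2/3)(3.29)(0.493)² = 0.53309 kg·m²; centre at d = 0.225 m, so I = I_cm + Md² gives I = 0.53309 + (3.29)(0.225)² = 0.69964 kg·m².
Total I = 0.80374 kg·m²; total mass M = 9.398 kg.
k = √(I/M) = √(0.80374/9.398) = 0.29244 m.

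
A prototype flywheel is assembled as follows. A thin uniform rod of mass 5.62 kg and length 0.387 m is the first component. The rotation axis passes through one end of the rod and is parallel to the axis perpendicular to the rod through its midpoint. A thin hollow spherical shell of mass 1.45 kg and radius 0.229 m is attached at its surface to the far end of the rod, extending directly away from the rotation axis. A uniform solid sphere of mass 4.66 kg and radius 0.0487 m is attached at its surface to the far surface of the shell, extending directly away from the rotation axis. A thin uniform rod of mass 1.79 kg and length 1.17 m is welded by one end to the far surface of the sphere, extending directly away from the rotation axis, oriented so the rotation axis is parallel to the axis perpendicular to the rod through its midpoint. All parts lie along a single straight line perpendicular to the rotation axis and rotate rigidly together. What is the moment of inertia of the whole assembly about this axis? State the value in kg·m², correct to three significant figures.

Thin rod: I_cm = (1/12)ML² = (1/12)(5.62)(0.387)² = 0.070142 kg·m²; centre at d = 0.1935 m, so the parallel axis theorem gives I = 0.070142 + (5.62)(0.1935)² = 0.28057 kg·m².
Spherical shell: I_cm = (2/3)MR² = (2/3)(1.45)(0.229)² = 0.050693 kg·m²; centre at d = 0.1935 + 0.1935 + 0.229 = 0.616 m, so the parallel axis theorem gives I = 0.050693 + (1.45)(0.616)² = 0.6009 kg·m².
Solid sphere: I_cm = (2/5)MR² = (2/5)(4.66)(0.0487)² = 0.0044208 kg·m²; centre at d = 0.1935 + 0.1935 + 0.229 + 0.229 + 0.0487 = 0.8937 m, so the parallel axis theorem gives I = 0.0044208 + (4.66)(0.8937)² = 3.7264 kg·m².
Thin rod: I_cm = (1/12)ML² = (1/12)(1.79)(1.17)² = 0.20419 kg·m²; centre at d = 0.1935 + 0.1935 + 0.229 + 0.229 + 0.0487 + 0.0487 + 0.585 = 1.5274 m, so the parallel axis theorem gives I = 0.20419 + (1.79)(1.5274)² = 4.3802 kg·m².
Total I = 0.28057 + 0.6009 + 3.7264 + 4.3802 = 8.988 kg·m².

8.99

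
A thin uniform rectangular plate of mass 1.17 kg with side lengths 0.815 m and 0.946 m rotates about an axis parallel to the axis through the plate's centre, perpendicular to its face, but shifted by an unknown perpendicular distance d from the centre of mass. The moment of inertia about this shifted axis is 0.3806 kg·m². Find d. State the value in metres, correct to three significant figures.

About the centre-of-mass axis, I_cm = (1/12)M(a²+b²) = (1/12)(1.17)[(0.815)² + (0.946)²] = 0.15202 kg·m².
Parallel axis theorem: I = I_cm + Md², so Md² = 0.3806 − 0.15202 = 0.22858 kg·m².
d = √(0.22858 / 1.17) = 0.44201 m.

0.442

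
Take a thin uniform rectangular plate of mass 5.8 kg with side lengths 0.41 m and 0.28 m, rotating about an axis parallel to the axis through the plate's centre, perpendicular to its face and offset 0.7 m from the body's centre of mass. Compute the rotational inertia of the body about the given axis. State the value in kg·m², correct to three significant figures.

2.96

I_cm = (1/12)M(a²+b²) = (1/12)(5.8)[(0.41)² + (0.28)²] = 0.11914 kg·m²; centre at d = 0.7 m, so I = I_cm + Md² gives I = 0.11914 + (5.8)(0.7)² = 2.9611 kg·m².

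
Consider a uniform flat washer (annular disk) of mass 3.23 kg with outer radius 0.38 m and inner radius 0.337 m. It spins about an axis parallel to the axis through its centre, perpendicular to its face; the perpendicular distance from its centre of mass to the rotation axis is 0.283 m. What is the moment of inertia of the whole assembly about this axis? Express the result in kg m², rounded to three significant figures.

I_cm = (1/2)M(R²+r²) = (1/2)(3.23)[(0.38)² + (0.337)²] = 0.41662 kg m²; centre at d = 0.283 m, so the parallel axis theorem gives I = 0.41662 + (3.23)(0.283)² = 0.67531 kg m².

0.675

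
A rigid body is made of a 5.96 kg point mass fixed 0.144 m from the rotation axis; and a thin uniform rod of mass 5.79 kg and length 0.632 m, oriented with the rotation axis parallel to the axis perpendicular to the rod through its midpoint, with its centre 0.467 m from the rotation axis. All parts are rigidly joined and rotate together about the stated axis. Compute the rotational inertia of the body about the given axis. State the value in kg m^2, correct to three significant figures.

Point mass: I_cm = 0; centre at d = 0.144 m, so I = I_cm + Md² gives I = 0 + (5.96)(0.144)² = 0.12359 kg m^2.
Thin rod: I_cm = (1/12)ML² = (1/12)(5.79)(0.632)² = 0.19272 kg m^2; centre at d = 0.467 m, so I = I_cm + Md² gives I = 0.19272 + (5.79)(0.467)² = 1.4555 kg m^2.
Total I = 0.12359 + 1.4555 = 1.579 kg m^2.

1.58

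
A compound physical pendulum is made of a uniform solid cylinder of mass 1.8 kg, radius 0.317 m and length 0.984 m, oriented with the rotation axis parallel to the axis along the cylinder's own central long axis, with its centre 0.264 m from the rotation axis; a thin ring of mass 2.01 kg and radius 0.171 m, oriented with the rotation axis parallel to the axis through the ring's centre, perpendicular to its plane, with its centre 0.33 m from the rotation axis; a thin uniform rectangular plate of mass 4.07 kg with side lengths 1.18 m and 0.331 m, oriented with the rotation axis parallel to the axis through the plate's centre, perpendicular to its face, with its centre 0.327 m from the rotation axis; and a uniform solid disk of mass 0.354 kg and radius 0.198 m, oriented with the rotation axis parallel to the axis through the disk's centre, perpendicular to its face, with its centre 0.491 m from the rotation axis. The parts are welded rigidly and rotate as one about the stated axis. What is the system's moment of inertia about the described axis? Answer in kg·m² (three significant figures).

1.53

Solid cylinder: I_cm = (1/2)MR² = (1/2)(1.8)(0.317)² = 0.09044 kg·m²; centre at d = 0.264 m, so I = I_cm + Md² gives I = 0.09044 + (1.8)(0.264)² = 0.21589 kg·m².
Thin ring: I_cm = MR² = (2.01)(0.171)² = 0.058774 kg·m²; centre at d = 0.33 m, so I = I_cm + Md² gives I = 0.058774 + (2.01)(0.33)² = 0.27766 kg·m².
Rectangular plate: I_cm = (1/12)M(a²+b²) = (1/12)(4.07)[(1.18)² + (0.331)²] = 0.50942 kg·m²; centre at d = 0.327 m, so I = I_cm + Md² gives I = 0.50942 + (4.07)(0.327)² = 0.94462 kg·m².
Solid disk: I_cm = (1/2)MR² = (1/2)(0.354)(0.198)² = 0.0069391 kg·m²; centre at d = 0.491 m, so I = I_cm + Md² gives I = 0.0069391 + (0.354)(0.491)² = 0.092282 kg·m².
Total I = 0.21589 + 0.27766 + 0.94462 + 0.092282 = 1.5305 kg·m².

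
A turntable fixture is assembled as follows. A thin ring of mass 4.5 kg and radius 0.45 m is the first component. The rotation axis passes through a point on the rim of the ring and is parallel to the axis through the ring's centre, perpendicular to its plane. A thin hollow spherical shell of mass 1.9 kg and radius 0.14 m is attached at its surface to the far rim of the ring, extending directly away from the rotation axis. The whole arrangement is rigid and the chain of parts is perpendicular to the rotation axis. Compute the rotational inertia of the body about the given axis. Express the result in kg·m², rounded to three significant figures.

3.90

Thin ring: I_cm = MR² = (4.5)(0.45)² = 0.91125 kg·m²; centre at d = 0.45 m, so I = I_cm + Md² gives I = 0.91125 + (4.5)(0.45)² = 1.8225 kg·m².
Spherical shell: I_cm = (2/3)MR² = (2/3)(1.9)(0.14)² = 0.024827 kg·m²; centre at d = 0.45 + 0.45 + 0.14 = 1.04 m, so I = I_cm + Md² gives I = 0.024827 + (1.9)(1.04)² = 2.0799 kg·m².
Total I = 1.8225 + 2.0799 = 3.9024 kg·m².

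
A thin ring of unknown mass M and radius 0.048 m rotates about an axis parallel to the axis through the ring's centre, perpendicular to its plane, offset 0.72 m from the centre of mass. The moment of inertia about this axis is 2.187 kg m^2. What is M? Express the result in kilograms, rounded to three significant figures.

4.20

I = I_cm + Md² = MR² + Md² = M·[1·(0.048)² + (0.72)²] = M·0.5207.
So M = 2.187 / 0.5207 = 4.2001 kg.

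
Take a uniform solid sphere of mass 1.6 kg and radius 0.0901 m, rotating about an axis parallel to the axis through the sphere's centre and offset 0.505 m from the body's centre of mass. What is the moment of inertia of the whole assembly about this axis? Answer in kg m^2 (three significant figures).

I_cm = (2/5)MR² = (2/5)(1.6)(0.0901)² = 0.0051955 kg m^2; centre at d = 0.505 m, so I = I_cm + Md² gives I = 0.0051955 + (1.6)(0.505)² = 0.41324 kg m^2.

0.413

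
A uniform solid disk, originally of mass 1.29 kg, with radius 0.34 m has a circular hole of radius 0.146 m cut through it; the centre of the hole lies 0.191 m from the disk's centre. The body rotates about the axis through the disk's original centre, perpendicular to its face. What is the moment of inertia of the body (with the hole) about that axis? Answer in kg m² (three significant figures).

Unpierced body about its centre: I₀ = (1/2)MR² = (1/2)(1.29)(0.34)² = 0.074562 kg m².
The removed disk has mass m = M·(r/R)² = (1.29)(0.146/0.34)² = 0.23787 kg (same uniform areal density).
Its moment of inertia about the rotation axis (parallel-axis theorem): I_hole = (1/2)mr² + md² = (1/2)(0.23787)(0.146)² + (0.23787)(0.191)² = 0.011213 kg m².
Treating the hole as negative mass, I = I₀ − I_hole = 0.074562 − 0.011213 = 0.063349 kg m².

0.0633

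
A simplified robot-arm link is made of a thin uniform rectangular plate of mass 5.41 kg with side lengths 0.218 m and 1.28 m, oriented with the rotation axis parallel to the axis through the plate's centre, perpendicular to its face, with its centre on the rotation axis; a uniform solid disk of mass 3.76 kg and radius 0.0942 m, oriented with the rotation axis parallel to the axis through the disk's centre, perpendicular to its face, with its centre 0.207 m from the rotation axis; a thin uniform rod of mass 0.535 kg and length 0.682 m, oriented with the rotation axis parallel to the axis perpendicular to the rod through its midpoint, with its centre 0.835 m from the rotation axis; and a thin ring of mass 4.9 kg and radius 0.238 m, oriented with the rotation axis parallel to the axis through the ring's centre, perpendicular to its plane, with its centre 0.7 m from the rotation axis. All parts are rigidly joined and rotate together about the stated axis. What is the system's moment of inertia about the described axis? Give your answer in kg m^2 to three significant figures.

Rectangular plate: I_cm = (1/12)M(a²+b²) = (1/12)(5.41)[(0.218)² + (1.28)²] = 0.76007 kg m^2; axis through the centre, so I = 0.76007 kg m^2.
Solid disk: I_cm = (1/2)MR² = (1/2)(3.76)(0.0942)² = 0.016682 kg m^2; centre at d = 0.207 m, so I = I_cm + Md² gives I = 0.016682 + (3.76)(0.207)² = 0.17779 kg m^2.
Thin rod: I_cm = (1/12)ML² = (1/12)(0.535)(0.682)² = 0.020737 kg m^2; centre at d = 0.835 m, so I = I_cm + Md² gives I = 0.020737 + (0.535)(0.835)² = 0.39375 kg m^2.
Thin ring: I_cm = MR² = (4.9)(0.238)² = 0.27756 kg m^2; centre at d = 0.7 m, so I = I_cm + Md² gives I = 0.27756 + (4.9)(0.7)² = 2.6786 kg m^2.
Total I = 0.76007 + 0.17779 + 0.39375 + 2.6786 = 4.0102 kg m^2.

4.01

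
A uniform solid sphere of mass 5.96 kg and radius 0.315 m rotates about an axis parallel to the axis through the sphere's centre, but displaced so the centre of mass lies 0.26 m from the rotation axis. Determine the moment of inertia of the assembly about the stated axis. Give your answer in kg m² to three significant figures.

I_cm = (2/5)MR² = (2/5)(5.96)(0.315)² = 0.23655 kg m²; centre at d = 0.26 m, so I = I_cm + Md² gives I = 0.23655 + (5.96)(0.26)² = 0.63945 kg m².

0.639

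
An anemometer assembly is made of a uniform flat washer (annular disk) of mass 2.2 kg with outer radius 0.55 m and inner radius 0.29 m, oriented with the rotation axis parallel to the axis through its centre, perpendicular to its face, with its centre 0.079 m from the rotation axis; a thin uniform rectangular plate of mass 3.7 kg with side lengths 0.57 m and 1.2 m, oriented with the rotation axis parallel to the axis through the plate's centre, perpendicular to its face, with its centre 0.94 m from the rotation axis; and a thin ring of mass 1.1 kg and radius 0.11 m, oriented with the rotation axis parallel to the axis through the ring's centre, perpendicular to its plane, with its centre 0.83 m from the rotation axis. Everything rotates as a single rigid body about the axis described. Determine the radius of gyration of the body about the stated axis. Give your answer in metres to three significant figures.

Annular disk: I_cm = (1/2)M(R²+r²) = (1/2)(2.2)[(0.55)² + (0.29)²] = 0.42526 kg·m²; centre at d = 0.079 m, so I = I_cm + Md² gives I = 0.42526 + (2.2)(0.079)² = 0.43899 kg·m².
Rectangular plate: I_cm = (1/12)M(a²+b²) = (1/12)(3.7)[(0.57)² + (1.2)²] = 0.54418 kg·m²; centre at d = 0.94 m, so I = I_cm + Md² gives I = 0.54418 + (3.7)(0.94)² = 3.8135 kg·m².
Thin ring: I_cm = MR² = (1.1)(0.11)² = 0.01331 kg·m²; centre at d = 0.83 m, so I = I_cm + Md² gives I = 0.01331 + (1.1)(0.83)² = 0.7711 kg·m².
Total I = 5.0236 kg·m²; total mass M = 7 kg.
k = √(I/M) = √(5.0236/7) = 0.84715 m.

0.847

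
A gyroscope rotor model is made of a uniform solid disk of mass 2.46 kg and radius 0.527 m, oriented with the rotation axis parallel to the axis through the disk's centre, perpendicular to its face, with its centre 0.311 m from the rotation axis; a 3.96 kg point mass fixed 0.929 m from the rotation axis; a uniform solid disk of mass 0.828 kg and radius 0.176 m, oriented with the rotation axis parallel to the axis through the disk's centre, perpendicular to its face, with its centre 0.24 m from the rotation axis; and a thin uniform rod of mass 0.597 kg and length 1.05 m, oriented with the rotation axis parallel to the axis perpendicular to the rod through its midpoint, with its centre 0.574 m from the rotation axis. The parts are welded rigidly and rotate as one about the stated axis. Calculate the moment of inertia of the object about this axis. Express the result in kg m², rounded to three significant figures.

Solid disk: I_cm = (1/2)MR² = (1/2)(2.46)(0.527)² = 0.34161 kg m²; centre at d = 0.311 m, so the parallel axis theorem gives I = 0.34161 + (2.46)(0.311)² = 0.57954 kg m².
Point mass: I_cm = 0; centre at d = 0.929 m, so the parallel axis theorem gives I = 0 + (3.96)(0.929)² = 3.4176 kg m².
Solid disk: I_cm = (1/2)MR² = (1/2)(0.828)(0.176)² = 0.012824 kg m²; centre at d = 0.24 m, so the parallel axis theorem gives I = 0.012824 + (0.828)(0.24)² = 0.060517 kg m².
Thin rod: I_cm = (1/12)ML² = (1/12)(0.597)(1.05)² = 0.054849 kg m²; centre at d = 0.574 m, so the parallel axis theorem gives I = 0.054849 + (0.597)(0.574)² = 0.25155 kg m².
Total I = 0.57954 + 3.4176 + 0.060517 + 0.25155 = 4.3092 kg m².

4.31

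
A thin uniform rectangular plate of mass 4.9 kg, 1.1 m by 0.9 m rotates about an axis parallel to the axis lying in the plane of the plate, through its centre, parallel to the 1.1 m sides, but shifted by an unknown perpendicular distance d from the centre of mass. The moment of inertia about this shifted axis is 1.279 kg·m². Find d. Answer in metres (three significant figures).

0.440

About the centre-of-mass axis, I_cm = (1/12)Mb² = (1/12)(4.9)(0.9)² = 0.33075 kg·m².
Parallel axis theorem: I = I_cm + Md², so Md² = 1.279 − 0.33075 = 0.94825 kg·m².
d = √(0.94825 / 4.9) = 0.43991 m.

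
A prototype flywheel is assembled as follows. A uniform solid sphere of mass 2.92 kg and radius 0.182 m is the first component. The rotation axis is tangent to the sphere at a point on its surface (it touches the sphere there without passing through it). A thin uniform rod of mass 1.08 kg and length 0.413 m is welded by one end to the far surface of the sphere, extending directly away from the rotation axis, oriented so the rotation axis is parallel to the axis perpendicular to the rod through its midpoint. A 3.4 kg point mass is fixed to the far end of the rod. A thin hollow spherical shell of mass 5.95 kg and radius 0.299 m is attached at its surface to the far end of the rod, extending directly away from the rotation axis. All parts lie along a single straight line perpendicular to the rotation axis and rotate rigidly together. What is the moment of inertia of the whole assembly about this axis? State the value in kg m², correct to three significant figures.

Solid sphere: I_cm = (2/5)MR² = (2/5)(2.92)(0.182)² = 0.038689 kg m²; centre at d = 0.182 m, so the parallel axis theorem gives I = 0.038689 + (2.92)(0.182)² = 0.13541 kg m².
Thin rod: I_cm = (1/12)ML² = (1/12)(1.08)(0.413)² = 0.015351 kg m²; centre at d = 0.182 + 0.182 + 0.2065 = 0.5705 m, so the parallel axis theorem gives I = 0.015351 + (1.08)(0.5705)² = 0.36686 kg m².
Point mass: I_cm = 0; centre at d = 0.182 + 0.182 + 0.2065 + 0.2065 = 0.777 m, so the parallel axis theorem gives I = 0 + (3.4)(0.777)² = 2.0527 kg m².
Spherical shell: I_cm = (2/3)MR² = (2/3)(5.95)(0.299)² = 0.35462 kg m²; centre at d = 0.182 + 0.182 + 0.2065 + 0.2065 + 0.299 = 1.076 m, so the parallel axis theorem gives I = 0.35462 + (5.95)(1.076)² = 7.2434 kg m².
Total I = 0.13541 + 0.36686 + 2.0527 + 7.2434 = 9.7983 kg m².

9.80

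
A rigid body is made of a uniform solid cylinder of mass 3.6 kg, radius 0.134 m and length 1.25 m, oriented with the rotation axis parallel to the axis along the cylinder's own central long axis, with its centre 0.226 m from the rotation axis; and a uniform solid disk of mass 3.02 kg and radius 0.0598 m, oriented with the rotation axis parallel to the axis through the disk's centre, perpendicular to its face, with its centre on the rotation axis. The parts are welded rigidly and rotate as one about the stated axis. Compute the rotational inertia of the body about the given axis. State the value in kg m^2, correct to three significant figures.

Solid cylinder: I_cm = (1/2)MR² = (1/2)(3.6)(0.134)² = 0.032321 kg m^2; centre at d = 0.226 m, so the parallel axis theorem gives I = 0.032321 + (3.6)(0.226)² = 0.21619 kg m^2.
Solid disk: I_cm = (1/2)MR² = (1/2)(3.02)(0.0598)² = 0.0053998 kg m^2; axis through the centre, so I = 0.0053998 kg m^2.
Total I = 0.21619 + 0.0053998 = 0.22159 kg m^2.

0.222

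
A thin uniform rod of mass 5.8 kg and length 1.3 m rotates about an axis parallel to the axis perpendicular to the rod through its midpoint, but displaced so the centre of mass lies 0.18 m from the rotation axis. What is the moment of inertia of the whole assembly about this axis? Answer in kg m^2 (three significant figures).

I_cm = (1/12)ML² = (1/12)(5.8)(1.3)² = 0.81683 kg m^2; centre at d = 0.18 m, so I = I_cm + Md² gives I = 0.81683 + (5.8)(0.18)² = 1.0048 kg m^2.

1.00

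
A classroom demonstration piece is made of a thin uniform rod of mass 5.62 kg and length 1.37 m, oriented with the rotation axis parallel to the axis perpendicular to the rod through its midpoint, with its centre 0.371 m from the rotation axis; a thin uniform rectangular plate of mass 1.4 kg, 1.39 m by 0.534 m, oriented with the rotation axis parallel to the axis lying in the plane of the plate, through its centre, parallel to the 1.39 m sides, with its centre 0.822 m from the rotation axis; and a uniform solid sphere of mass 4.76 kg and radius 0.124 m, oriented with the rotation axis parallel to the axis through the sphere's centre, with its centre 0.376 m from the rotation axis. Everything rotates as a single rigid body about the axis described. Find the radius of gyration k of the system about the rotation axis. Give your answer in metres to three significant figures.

0.532

Thin rod: I_cm = (1/12)ML² = (1/12)(5.62)(1.37)² = 0.87901 kg m²; centre at d = 0.371 m, so I = I_cm + Md² gives I = 0.87901 + (5.62)(0.371)² = 1.6526 kg m².
Rectangular plate: I_cm = (1/12)Mb² = (1/12)(1.4)(0.534)² = 0.033268 kg m²; centre at d = 0.822 m, so I = I_cm + Md² gives I = 0.033268 + (1.4)(0.822)² = 0.97923 kg m².
Solid sphere: I_cm = (2/5)MR² = (2/5)(4.76)(0.124)² = 0.029276 kg m²; centre at d = 0.376 m, so I = I_cm + Md² gives I = 0.029276 + (4.76)(0.376)² = 0.70223 kg m².
Total I = 3.334 kg m²; total mass M = 11.78 kg.
k = √(I/M) = √(3.334/11.78) = 0.532 m.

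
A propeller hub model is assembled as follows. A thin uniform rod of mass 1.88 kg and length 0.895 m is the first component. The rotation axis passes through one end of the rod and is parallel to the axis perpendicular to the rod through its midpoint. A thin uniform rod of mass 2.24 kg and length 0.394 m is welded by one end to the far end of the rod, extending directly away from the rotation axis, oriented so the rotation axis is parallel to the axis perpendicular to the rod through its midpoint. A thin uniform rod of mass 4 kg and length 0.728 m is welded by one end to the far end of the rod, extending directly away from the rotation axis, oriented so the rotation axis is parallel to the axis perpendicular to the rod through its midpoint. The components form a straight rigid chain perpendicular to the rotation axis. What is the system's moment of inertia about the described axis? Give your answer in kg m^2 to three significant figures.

14.3

Thin rod: I_cm = (1/12)ML² = (1/12)(1.88)(0.895)² = 0.12549 kg m^2; centre at d = 0.4475 m, so I = I_cm + Md² gives I = 0.12549 + (1.88)(0.4475)² = 0.50198 kg m^2.
Thin rod: I_cm = (1/12)ML² = (1/12)(2.24)(0.394)² = 0.028977 kg m^2; centre at d = 0.4475 + 0.4475 + 0.197 = 1.092 m, so I = I_cm + Md² gives I = 0.028977 + (2.24)(1.092)² = 2.7001 kg m^2.
Thin rod: I_cm = (1/12)ML² = (1/12)(4)(0.728)² = 0.17666 kg m^2; centre at d = 0.4475 + 0.4475 + 0.197 + 0.197 + 0.364 = 1.653 m, so I = I_cm + Md² gives I = 0.17666 + (4)(1.653)² = 11.106 kg m^2.
Total I = 0.50198 + 2.7001 + 11.106 = 14.308 kg m^2.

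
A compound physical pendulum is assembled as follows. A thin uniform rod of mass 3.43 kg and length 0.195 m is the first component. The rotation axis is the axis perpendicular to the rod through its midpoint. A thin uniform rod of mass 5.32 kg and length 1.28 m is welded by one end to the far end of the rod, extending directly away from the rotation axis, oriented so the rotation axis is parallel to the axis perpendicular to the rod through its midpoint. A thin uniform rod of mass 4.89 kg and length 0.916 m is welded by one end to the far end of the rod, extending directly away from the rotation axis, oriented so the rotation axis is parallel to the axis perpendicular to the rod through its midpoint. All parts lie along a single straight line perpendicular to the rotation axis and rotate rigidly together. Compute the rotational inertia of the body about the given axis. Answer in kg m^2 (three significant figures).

Thin rod: I_cm = (1/12)ML² = (1/12)(3.43)(0.195)² = 0.010869 kg m^2; axis through the centre, so I = 0.010869 kg m^2.
Thin rod: I_cm = (1/12)ML² = (1/12)(5.32)(1.28)² = 0.72636 kg m^2; centre at d = 0.0975 + 0.64 = 0.7375 m, so the parallel axis theorem gives I = 0.72636 + (5.32)(0.7375)² = 3.6199 kg m^2.
Thin rod: I_cm = (1/12)ML² = (1/12)(4.89)(0.916)² = 0.34192 kg m^2; centre at d = 0.0975 + 0.64 + 0.64 + 0.458 = 1.8355 m, so the parallel axis theorem gives I = 0.34192 + (4.89)(1.8355)² = 16.817 kg m^2.
Total I = 0.010869 + 3.6199 + 16.817 = 20.447 kg m^2.

20.4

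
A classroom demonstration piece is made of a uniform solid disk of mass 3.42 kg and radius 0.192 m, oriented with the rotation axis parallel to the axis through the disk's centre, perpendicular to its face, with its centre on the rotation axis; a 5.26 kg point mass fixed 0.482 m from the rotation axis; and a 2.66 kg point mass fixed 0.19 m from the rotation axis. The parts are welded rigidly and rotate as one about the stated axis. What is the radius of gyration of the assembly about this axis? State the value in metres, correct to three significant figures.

0.349

Solid disk: I_cm = (1/2)MR² = (1/2)(3.42)(0.192)² = 0.063037 kg·m²; axis through the centre, so I = 0.063037 kg·m².
Point mass: I_cm = 0; centre at d = 0.482 m, so I = I_cm + Md² gives I = 0 + (5.26)(0.482)² = 1.222 kg·m².
Point mass: I_cm = 0; centre at d = 0.19 m, so I = I_cm + Md² gives I = 0 + (2.66)(0.19)² = 0.096026 kg·m².
Total I = 1.3811 kg·m²; total mass M = 11.34 kg.
k = √(I/M) = √(1.3811/11.34) = 0.34898 m.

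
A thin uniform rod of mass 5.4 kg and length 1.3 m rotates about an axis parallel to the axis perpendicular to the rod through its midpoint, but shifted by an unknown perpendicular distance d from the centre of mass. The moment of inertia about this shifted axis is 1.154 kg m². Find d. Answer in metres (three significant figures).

About the centre-of-mass axis, I_cm = (1/12)ML² = (1/12)(5.4)(1.3)² = 0.7605 kg m².
Parallel axis theorem: I = I_cm + Md², so Md² = 1.154 − 0.7605 = 0.3935 kg m².
d = √(0.3935 / 5.4) = 0.26995 m.

0.270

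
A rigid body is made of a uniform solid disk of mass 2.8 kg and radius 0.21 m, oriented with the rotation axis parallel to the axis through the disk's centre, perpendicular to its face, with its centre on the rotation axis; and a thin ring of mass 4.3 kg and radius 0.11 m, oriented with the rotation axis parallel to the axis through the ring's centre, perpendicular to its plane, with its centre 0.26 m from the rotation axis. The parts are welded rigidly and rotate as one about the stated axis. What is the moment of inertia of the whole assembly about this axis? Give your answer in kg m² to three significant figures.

Solid disk: I_cm = (1/2)MR² = (1/2)(2.8)(0.21)² = 0.06174 kg m²; axis through the centre, so I = 0.06174 kg m².
Thin ring: I_cm = MR² = (4.3)(0.11)² = 0.05203 kg m²; centre at d = 0.26 m, so I = I_cm + Md² gives I = 0.05203 + (4.3)(0.26)² = 0.34271 kg m².
Total I = 0.06174 + 0.34271 = 0.40445 kg m².

0.404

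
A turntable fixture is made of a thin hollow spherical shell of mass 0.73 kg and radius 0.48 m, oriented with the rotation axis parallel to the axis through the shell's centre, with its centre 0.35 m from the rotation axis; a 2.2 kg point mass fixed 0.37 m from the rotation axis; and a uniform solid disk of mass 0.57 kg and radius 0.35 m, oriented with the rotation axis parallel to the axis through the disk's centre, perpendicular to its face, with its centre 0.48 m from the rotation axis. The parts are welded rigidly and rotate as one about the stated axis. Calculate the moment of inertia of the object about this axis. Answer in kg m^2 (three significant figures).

Spherical shell: I_cm = (2/3)MR² = (2/3)(0.73)(0.48)² = 0.11213 kg m^2; centre at d = 0.35 m, so I = I_cm + Md² gives I = 0.11213 + (0.73)(0.35)² = 0.20155 kg m^2.
Point mass: I_cm = 0; centre at d = 0.37 m, so I = I_cm + Md² gives I = 0 + (2.2)(0.37)² = 0.30118 kg m^2.
Solid disk: I_cm = (1/2)MR² = (1/2)(0.57)(0.35)² = 0.034912 kg m^2; centre at d = 0.48 m, so I = I_cm + Md² gives I = 0.034912 + (0.57)(0.48)² = 0.16624 kg m^2.
Total I = 0.20155 + 0.30118 + 0.16624 = 0.66897 kg m^2.

0.669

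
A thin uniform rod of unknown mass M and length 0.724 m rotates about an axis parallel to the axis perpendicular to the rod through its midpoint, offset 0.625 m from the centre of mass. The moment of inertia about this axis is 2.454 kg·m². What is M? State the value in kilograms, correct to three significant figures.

5.65

I = I_cm + Md² = (1/12)ML² + Md² = M·[0.0833333·(0.724)² + (0.625)²] = M·0.43431.
So M = 2.454 / 0.43431 = 5.6504 kg.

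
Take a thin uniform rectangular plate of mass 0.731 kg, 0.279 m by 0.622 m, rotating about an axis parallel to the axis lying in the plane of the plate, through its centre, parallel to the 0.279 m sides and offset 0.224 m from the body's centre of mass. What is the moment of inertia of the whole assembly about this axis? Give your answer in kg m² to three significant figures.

0.0602

I_cm = (1/12)Mb² = (1/12)(0.731)(0.622)² = 0.023568 kg m²; centre at d = 0.224 m, so I = I_cm + Md² gives I = 0.023568 + (0.731)(0.224)² = 0.060246 kg m².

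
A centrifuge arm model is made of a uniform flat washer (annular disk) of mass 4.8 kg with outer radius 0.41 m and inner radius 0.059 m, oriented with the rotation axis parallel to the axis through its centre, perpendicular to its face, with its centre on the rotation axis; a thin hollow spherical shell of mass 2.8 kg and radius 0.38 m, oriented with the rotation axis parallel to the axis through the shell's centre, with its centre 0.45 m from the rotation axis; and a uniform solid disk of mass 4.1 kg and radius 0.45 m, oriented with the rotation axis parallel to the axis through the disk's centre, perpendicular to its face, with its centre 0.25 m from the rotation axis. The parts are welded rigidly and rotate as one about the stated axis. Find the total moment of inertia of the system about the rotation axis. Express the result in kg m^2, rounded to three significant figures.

1.92

Annular disk: I_cm = (1/2)M(R²+r²) = (1/2)(4.8)[(0.41)² + (0.059)²] = 0.41179 kg m^2; axis through the centre, so I = 0.41179 kg m^2.
Spherical shell: I_cm = (2/3)MR² = (2/3)(2.8)(0.38)² = 0.26955 kg m^2; centre at d = 0.45 m, so the parallel axis theorem gives I = 0.26955 + (2.8)(0.45)² = 0.83655 kg m^2.
Solid disk: I_cm = (1/2)MR² = (1/2)(4.1)(0.45)² = 0.41512 kg m^2; centre at d = 0.25 m, so the parallel axis theorem gives I = 0.41512 + (4.1)(0.25)² = 0.67137 kg m^2.
Total I = 0.41179 + 0.83655 + 0.67137 = 1.9197 kg m^2.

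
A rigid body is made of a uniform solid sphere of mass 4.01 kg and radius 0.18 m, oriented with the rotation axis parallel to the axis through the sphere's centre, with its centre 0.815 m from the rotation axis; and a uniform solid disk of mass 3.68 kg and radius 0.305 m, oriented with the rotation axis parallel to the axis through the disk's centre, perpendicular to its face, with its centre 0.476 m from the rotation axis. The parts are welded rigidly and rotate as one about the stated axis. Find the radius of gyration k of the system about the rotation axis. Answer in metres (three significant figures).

Solid sphere: I_cm = (2/5)MR² = (2/5)(4.01)(0.18)² = 0.05197 kg·m²; centre at d = 0.815 m, so the parallel axis theorem gives I = 0.05197 + (4.01)(0.815)² = 2.7155 kg·m².
Solid disk: I_cm = (1/2)MR² = (1/2)(3.68)(0.305)² = 0.17117 kg·m²; centre at d = 0.476 m, so the parallel axis theorem gives I = 0.17117 + (3.68)(0.476)² = 1.005 kg·m².
Total I = 3.7205 kg·m²; total mass M = 7.69 kg.
k = √(I/M) = √(3.7205/7.69) = 0.69556 m.

0.696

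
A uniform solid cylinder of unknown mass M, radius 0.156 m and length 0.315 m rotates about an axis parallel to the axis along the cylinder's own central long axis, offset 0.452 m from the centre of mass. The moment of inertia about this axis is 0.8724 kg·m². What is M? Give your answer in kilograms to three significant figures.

I = I_cm + Md² = (1/2)MR² + Md² = M·[0.5·(0.156)² + (0.452)²] = M·0.21647.
So M = 0.8724 / 0.21647 = 4.0301 kg.

4.03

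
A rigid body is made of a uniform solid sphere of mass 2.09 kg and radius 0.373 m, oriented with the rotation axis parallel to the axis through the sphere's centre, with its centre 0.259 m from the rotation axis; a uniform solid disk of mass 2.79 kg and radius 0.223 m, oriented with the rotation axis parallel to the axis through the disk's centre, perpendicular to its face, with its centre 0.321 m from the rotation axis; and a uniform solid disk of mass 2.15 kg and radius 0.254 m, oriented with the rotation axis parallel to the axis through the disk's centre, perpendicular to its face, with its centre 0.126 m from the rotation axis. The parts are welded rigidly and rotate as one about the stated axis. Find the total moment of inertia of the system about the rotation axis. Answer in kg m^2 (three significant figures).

Solid sphere: I_cm = (2/5)MR² = (2/5)(2.09)(0.373)² = 0.11631 kg m^2; centre at d = 0.259 m, so I = I_cm + Md² gives I = 0.11631 + (2.09)(0.259)² = 0.25651 kg m^2.
Solid disk: I_cm = (1/2)MR² = (1/2)(2.79)(0.223)² = 0.069372 kg m^2; centre at d = 0.321 m, so I = I_cm + Md² gives I = 0.069372 + (2.79)(0.321)² = 0.35686 kg m^2.
Solid disk: I_cm = (1/2)MR² = (1/2)(2.15)(0.254)² = 0.069355 kg m^2; centre at d = 0.126 m, so I = I_cm + Md² gives I = 0.069355 + (2.15)(0.126)² = 0.10349 kg m^2.
Total I = 0.25651 + 0.35686 + 0.10349 = 0.71686 kg m^2.

0.717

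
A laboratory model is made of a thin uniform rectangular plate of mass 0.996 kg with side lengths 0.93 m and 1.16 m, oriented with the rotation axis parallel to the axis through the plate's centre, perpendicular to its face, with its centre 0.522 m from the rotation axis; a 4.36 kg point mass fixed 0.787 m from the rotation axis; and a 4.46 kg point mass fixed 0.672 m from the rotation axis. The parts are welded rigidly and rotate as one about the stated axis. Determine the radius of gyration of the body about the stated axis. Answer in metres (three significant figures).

Rectangular plate: I_cm = (1/12)M(a²+b²) = (1/12)(0.996)[(0.93)² + (1.16)²] = 0.18347 kg m²; centre at d = 0.522 m, so the parallel axis theorem gives I = 0.18347 + (0.996)(0.522)² = 0.45487 kg m².
Point mass: I_cm = 0; centre at d = 0.787 m, so the parallel axis theorem gives I = 0 + (4.36)(0.787)² = 2.7004 kg m².
Point mass: I_cm = 0; centre at d = 0.672 m, so the parallel axis theorem gives I = 0 + (4.46)(0.672)² = 2.0141 kg m².
Total I = 5.1694 kg m²; total mass M = 9.816 kg.
k = √(I/M) = √(5.1694/9.816) = 0.72569 m.

0.726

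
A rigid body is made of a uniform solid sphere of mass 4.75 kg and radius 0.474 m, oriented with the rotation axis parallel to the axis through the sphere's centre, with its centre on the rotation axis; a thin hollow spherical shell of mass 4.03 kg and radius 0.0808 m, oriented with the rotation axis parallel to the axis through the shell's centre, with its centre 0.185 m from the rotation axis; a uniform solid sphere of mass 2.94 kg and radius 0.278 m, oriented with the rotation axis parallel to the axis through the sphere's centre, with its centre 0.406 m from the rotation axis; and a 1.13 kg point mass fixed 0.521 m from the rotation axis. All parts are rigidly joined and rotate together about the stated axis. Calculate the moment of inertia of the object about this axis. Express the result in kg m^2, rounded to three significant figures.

1.46

Solid sphere: I_cm = (2/5)MR² = (2/5)(4.75)(0.474)² = 0.42688 kg m^2; axis through the centre, so I = 0.42688 kg m^2.
Spherical shell: I_cm = (2/3)MR² = (2/3)(4.03)(0.0808)² = 0.01754 kg m^2; centre at d = 0.185 m, so I = I_cm + Md² gives I = 0.01754 + (4.03)(0.185)² = 0.15547 kg m^2.
Solid sphere: I_cm = (2/5)MR² = (2/5)(2.94)(0.278)² = 0.090886 kg m^2; centre at d = 0.406 m, so I = I_cm + Md² gives I = 0.090886 + (2.94)(0.406)² = 0.5755 kg m^2.
Point mass: I_cm = 0; centre at d = 0.521 m, so I = I_cm + Md² gives I = 0 + (1.13)(0.521)² = 0.30673 kg m^2.
Total I = 0.42688 + 0.15547 + 0.5755 + 0.30673 = 1.4646 kg m^2.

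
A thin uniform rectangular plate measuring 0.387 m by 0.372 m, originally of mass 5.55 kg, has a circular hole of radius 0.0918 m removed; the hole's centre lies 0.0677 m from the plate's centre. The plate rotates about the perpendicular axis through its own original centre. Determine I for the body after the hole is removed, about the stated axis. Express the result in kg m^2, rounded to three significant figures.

0.124

Unpierced body about its centre: I₀ = (1/12)M(a²+b²) = (1/12)(5.55)[(0.387)² + (0.372)²] = 0.13327 kg m^2.
The removed disk has mass m = M·πr²/(ab) = (5.55)·π(0.0918)²/(0.387·0.372) = 1.0206 kg (same uniform areal density).
Its moment of inertia about the rotation axis (parallel-axis theorem): I_hole = (1/2)mr² + md² = (1/2)(1.0206)(0.0918)² + (1.0206)(0.0677)² = 0.0089785 kg m^2.
Treating the hole as negative mass, I = I₀ − I_hole = 0.13327 − 0.0089785 = 0.12429 kg m^2.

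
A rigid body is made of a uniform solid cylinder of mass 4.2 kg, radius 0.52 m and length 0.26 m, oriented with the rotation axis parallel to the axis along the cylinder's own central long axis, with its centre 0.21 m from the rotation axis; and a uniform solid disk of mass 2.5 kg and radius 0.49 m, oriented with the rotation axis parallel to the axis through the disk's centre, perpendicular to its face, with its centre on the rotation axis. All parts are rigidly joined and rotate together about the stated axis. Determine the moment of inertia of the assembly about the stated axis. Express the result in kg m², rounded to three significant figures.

Solid cylinder: I_cm = (1/2)MR² = (1/2)(4.2)(0.52)² = 0.56784 kg m²; centre at d = 0.21 m, so I = I_cm + Md² gives I = 0.56784 + (4.2)(0.21)² = 0.75306 kg m².
Solid disk: I_cm = (1/2)MR² = (1/2)(2.5)(0.49)² = 0.30012 kg m²; axis through the centre, so I = 0.30012 kg m².
Total I = 0.75306 + 0.30012 = 1.0532 kg m².

1.05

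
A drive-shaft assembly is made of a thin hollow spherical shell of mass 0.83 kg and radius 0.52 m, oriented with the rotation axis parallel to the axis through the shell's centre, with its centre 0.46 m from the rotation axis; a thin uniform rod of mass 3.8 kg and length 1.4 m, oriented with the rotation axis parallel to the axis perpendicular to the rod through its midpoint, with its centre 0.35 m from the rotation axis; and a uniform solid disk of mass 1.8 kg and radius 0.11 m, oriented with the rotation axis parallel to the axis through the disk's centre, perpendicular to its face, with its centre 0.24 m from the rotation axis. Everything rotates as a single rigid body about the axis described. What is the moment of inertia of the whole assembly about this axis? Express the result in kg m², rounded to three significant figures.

Spherical shell: I_cm = (2/3)MR² = (2/3)(0.83)(0.52)² = 0.14962 kg m²; centre at d = 0.46 m, so the parallel axis theorem gives I = 0.14962 + (0.83)(0.46)² = 0.32525 kg m².
Thin rod: I_cm = (1/12)ML² = (1/12)(3.8)(1.4)² = 0.62067 kg m²; centre at d = 0.35 m, so the parallel axis theorem gives I = 0.62067 + (3.8)(0.35)² = 1.0862 kg m².
Solid disk: I_cm = (1/2)MR² = (1/2)(1.8)(0.11)² = 0.01089 kg m²; centre at d = 0.24 m, so the parallel axis theorem gives I = 0.01089 + (1.8)(0.24)² = 0.11457 kg m².
Total I = 0.32525 + 1.0862 + 0.11457 = 1.526 kg m².

1.53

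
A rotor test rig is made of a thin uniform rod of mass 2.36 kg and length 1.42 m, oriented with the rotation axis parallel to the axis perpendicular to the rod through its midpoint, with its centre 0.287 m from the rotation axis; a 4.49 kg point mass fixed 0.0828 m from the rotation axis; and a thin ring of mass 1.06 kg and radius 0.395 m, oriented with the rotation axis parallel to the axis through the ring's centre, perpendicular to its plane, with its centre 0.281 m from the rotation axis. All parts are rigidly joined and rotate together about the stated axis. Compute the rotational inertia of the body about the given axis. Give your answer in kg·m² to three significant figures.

Thin rod: I_cm = (1/12)ML² = (1/12)(2.36)(1.42)² = 0.39656 kg·m²; centre at d = 0.287 m, so the parallel axis theorem gives I = 0.39656 + (2.36)(0.287)² = 0.59095 kg·m².
Point mass: I_cm = 0; centre at d = 0.0828 m, so the parallel axis theorem gives I = 0 + (4.49)(0.0828)² = 0.030783 kg·m².
Thin ring: I_cm = MR² = (1.06)(0.395)² = 0.16539 kg·m²; centre at d = 0.281 m, so the parallel axis theorem gives I = 0.16539 + (1.06)(0.281)² = 0.24909 kg·m².
Total I = 0.59095 + 0.030783 + 0.24909 = 0.87082 kg·m².

0.871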